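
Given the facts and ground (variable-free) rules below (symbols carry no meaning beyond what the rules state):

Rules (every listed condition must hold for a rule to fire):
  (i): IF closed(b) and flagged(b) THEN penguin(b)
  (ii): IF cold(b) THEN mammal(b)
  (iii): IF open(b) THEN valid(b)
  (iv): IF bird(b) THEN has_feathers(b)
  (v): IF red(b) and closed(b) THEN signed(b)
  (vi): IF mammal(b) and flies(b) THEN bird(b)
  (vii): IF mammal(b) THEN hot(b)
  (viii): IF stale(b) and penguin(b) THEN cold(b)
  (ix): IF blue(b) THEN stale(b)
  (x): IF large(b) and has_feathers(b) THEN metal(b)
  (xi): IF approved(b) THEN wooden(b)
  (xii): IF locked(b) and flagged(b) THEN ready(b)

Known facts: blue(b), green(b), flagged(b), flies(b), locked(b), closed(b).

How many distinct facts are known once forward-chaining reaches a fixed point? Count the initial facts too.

14

Round 1 fires (i), (ix), (xii), giving penguin(b), stale(b), ready(b).
Round 2 fires (viii), giving cold(b).
Round 3 fires (ii), giving mammal(b).
Round 4 fires (vi), (vii), giving bird(b), hot(b).
Round 5 fires (iv), giving has_feathers(b).
Closure: {bird(b), blue(b), closed(b), cold(b), flagged(b), flies(b), green(b), has_feathers(b), hot(b), locked(b), mammal(b), penguin(b), ready(b), stale(b)} — 14 facts.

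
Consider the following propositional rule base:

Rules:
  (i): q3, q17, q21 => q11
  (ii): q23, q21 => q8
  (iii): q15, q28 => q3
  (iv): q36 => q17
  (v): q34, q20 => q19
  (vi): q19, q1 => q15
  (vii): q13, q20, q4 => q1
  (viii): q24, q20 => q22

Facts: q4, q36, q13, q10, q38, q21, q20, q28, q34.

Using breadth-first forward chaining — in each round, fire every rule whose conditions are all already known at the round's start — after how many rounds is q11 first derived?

[1] (iv) [q36 => q17]; (v) [q34, q20 => q19]; (vii) [q13, q20, q4 => q1]. ⇒ new: q17, q19, q1.
[2] (vi) [q19, q1 => q15]. ⇒ new: q15.
[3] (iii) [q15, q28 => q3]. ⇒ new: q3.
[4] (i) [q3, q17, q21 => q11]. ⇒ new: q11.
q11 first appears in round 4.

4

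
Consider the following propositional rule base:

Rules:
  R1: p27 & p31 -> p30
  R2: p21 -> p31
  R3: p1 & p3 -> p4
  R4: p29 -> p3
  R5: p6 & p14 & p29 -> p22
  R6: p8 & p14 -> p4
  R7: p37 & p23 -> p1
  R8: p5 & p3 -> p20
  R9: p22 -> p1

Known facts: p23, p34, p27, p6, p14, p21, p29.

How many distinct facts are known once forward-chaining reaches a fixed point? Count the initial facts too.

13

Round 1 — R2, R4, R5, derive p31, p3, p22.
Round 2 — R1, R9, derive p30, p1.
Round 3 — R3, derive p4.
Closure: {p1, p14, p21, p22, p23, p27, p29, p3, p30, p31, p34, p4, p6} — 13 facts.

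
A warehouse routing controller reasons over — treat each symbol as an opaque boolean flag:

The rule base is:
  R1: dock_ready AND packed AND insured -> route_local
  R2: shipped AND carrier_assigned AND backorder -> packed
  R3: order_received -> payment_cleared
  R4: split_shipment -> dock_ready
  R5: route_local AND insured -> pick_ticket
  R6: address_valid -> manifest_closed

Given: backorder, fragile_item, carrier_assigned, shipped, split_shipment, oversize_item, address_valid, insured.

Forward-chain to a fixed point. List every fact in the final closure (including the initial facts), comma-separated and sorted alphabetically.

address_valid, backorder, carrier_assigned, dock_ready, fragile_item, insured, manifest_closed, oversize_item, packed, pick_ticket, route_local, shipped, split_shipment

Round 1: R2 [shipped AND carrier_assigned AND backorder -> packed]; R4 [split_shipment -> dock_ready]; R6 [address_valid -> manifest_closed]. Adds packed, dock_ready, manifest_closed.
Round 2: R1 [dock_ready AND packed AND insured -> route_local]. Adds route_local.
Round 3: R5 [route_local AND insured -> pick_ticket]. Adds pick_ticket.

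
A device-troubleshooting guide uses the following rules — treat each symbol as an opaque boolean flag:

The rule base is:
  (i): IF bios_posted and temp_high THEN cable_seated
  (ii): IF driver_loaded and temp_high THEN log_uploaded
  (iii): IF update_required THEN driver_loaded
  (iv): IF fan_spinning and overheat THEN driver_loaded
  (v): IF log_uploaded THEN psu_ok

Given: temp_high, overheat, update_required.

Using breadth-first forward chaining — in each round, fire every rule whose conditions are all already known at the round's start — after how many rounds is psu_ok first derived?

Round 1: (iii) [IF update_required THEN driver_loaded]. Adds driver_loaded.
Round 2: (ii) [IF driver_loaded and temp_high THEN log_uploaded]. Adds log_uploaded.
Round 3: (v) [IF log_uploaded THEN psu_ok]. Adds psu_ok.
psu_ok first appears in round 3.

3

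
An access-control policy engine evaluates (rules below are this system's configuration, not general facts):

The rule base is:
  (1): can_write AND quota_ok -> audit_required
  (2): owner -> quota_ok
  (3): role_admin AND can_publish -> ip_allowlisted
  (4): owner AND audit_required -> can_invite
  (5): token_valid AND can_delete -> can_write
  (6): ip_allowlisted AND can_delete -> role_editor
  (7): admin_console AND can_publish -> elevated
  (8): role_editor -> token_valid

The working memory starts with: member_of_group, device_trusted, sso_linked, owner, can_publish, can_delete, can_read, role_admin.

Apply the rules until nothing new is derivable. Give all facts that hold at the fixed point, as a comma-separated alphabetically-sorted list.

audit_required, can_delete, can_invite, can_publish, can_read, can_write, device_trusted, ip_allowlisted, member_of_group, owner, quota_ok, role_admin, role_editor, sso_linked, token_valid

Round 1: (2) [owner -> quota_ok]; (3) [role_admin AND can_publish -> ip_allowlisted]. Adds quota_ok, ip_allowlisted.
Round 2: (6) [ip_allowlisted AND can_delete -> role_editor]. Adds role_editor.
Round 3: (8) [role_editor -> token_valid]. Adds token_valid.
Round 4: (5) [token_valid AND can_delete -> can_write]. Adds can_write.
Round 5: (1) [can_write AND quota_ok -> audit_required]. Adds audit_required.
Round 6: (4) [owner AND audit_required -> can_invite]. Adds can_invite.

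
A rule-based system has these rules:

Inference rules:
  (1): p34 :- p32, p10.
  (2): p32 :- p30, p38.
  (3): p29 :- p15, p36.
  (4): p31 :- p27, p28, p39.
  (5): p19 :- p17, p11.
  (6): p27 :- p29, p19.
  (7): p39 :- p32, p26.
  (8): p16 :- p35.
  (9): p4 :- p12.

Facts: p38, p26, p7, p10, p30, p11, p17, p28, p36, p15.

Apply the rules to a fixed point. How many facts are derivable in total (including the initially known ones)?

17

[1] (2) [p32 :- p30, p38.]; (3) [p29 :- p15, p36.]; (5) [p19 :- p17, p11.]. ⇒ new: p32, p29, p19.
[2] (1) [p34 :- p32, p10.]; (6) [p27 :- p29, p19.]; (7) [p39 :- p32, p26.]. ⇒ new: p34, p27, p39.
[3] (4) [p31 :- p27, p28, p39.]. ⇒ new: p31.
Closure: {p10, p11, p15, p17, p19, p26, p27, p28, p29, p30, p31, p32, p34, p36, p38, p39, p7} — 17 facts.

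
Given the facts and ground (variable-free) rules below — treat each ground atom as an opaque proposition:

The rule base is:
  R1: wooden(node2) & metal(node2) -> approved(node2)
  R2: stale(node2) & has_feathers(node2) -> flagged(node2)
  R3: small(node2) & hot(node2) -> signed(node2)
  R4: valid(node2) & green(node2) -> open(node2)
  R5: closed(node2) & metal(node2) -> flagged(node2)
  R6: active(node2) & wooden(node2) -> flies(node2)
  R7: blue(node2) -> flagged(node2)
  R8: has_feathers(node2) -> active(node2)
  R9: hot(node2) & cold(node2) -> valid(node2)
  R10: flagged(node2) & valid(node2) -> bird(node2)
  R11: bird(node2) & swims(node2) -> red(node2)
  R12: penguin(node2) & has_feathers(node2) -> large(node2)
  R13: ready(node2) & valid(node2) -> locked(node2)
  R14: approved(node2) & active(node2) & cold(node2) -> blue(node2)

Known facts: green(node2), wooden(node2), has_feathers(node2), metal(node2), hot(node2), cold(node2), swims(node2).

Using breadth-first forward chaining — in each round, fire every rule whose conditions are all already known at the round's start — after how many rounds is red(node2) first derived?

5

Round 1: R1 [wooden(node2) & metal(node2) -> approved(node2)]; R8 [has_feathers(node2) -> active(node2)]; R9 [hot(node2) & cold(node2) -> valid(node2)]. New: approved(node2), active(node2), valid(node2).
Round 2: R4 [valid(node2) & green(node2) -> open(node2)]; R6 [active(node2) & wooden(node2) -> flies(node2)]; R14 [approved(node2) & active(node2) & cold(node2) -> blue(node2)]. New: open(node2), flies(node2), blue(node2).
Round 3: R7 [blue(node2) -> flagged(node2)]. New: flagged(node2).
Round 4: R10 [flagged(node2) & valid(node2) -> bird(node2)]. New: bird(node2).
Round 5: R11 [bird(node2) & swims(node2) -> red(node2)]. New: red(node2).
red(node2) first appears in round 5.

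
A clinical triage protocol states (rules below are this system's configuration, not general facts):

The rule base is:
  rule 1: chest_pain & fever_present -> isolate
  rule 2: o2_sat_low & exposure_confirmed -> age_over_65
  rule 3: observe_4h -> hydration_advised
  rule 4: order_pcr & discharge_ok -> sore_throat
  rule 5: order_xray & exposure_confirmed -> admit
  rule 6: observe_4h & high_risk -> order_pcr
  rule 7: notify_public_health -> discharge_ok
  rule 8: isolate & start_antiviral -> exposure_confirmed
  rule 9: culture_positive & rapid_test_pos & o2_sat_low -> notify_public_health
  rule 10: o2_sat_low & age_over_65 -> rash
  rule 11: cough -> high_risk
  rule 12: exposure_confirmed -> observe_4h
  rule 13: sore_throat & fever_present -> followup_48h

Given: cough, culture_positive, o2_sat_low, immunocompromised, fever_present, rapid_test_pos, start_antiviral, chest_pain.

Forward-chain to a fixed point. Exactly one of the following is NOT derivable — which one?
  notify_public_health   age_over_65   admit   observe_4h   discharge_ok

Round 1: rule 1 [chest_pain & fever_present -> isolate]; rule 9 [culture_positive & rapid_test_pos & o2_sat_low -> notify_public_health]; rule 11 [cough -> high_risk]. New: isolate, notify_public_health, high_risk.
Round 2: rule 7 [notify_public_health -> discharge_ok]; rule 8 [isolate & start_antiviral -> exposure_confirmed]. New: discharge_ok, exposure_confirmed.
Round 3: rule 2 [o2_sat_low & exposure_confirmed -> age_over_65]; rule 12 [exposure_confirmed -> observe_4h]. New: age_over_65, observe_4h.
Round 4: rule 3 [observe_4h -> hydration_advised]; rule 6 [observe_4h & high_risk -> order_pcr]; rule 10 [o2_sat_low & age_over_65 -> rash]. New: hydration_advised, order_pcr, rash.
Round 5: rule 4 [order_pcr & discharge_ok -> sore_throat]. New: sore_throat.
Round 6: rule 13 [sore_throat & fever_present -> followup_48h]. New: followup_48h.
Derived: discharge_ok (round 2), observe_4h (round 3), age_over_65 (round 3), notify_public_health (round 1). admit never appears in any round.

admit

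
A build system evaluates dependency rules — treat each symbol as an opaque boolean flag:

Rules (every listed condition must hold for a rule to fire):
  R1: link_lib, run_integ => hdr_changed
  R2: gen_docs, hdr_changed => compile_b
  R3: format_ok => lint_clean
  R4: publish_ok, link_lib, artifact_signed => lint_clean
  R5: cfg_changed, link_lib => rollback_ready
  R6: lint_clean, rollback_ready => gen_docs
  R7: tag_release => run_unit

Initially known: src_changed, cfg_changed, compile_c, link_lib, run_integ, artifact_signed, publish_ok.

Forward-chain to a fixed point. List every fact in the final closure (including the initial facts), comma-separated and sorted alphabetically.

Round 1 — R1, R4, R5, derive hdr_changed, lint_clean, rollback_ready.
Round 2 — R6, derive gen_docs.
Round 3 — R2, derive compile_b.

artifact_signed, cfg_changed, compile_b, compile_c, gen_docs, hdr_changed, link_lib, lint_clean, publish_ok, rollback_ready, run_integ, src_changed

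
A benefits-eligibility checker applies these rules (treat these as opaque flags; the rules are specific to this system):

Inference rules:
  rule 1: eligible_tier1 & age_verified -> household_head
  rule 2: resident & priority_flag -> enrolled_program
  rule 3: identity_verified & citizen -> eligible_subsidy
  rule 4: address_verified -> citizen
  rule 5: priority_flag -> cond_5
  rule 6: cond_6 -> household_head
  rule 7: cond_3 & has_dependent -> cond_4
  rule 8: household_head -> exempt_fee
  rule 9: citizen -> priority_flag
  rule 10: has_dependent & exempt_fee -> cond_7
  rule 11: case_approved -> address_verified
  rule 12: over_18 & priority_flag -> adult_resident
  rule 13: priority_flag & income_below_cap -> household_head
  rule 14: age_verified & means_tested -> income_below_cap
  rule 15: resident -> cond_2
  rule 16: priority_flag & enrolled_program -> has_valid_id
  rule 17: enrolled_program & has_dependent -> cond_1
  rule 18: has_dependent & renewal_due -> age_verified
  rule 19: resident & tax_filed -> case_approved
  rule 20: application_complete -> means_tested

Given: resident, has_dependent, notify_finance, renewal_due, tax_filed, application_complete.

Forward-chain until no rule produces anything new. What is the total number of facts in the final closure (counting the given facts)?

Round 1: rule 15 [resident -> cond_2]; rule 18 [has_dependent & renewal_due -> age_verified]; rule 19 [resident & tax_filed -> case_approved]; rule 20 [application_complete -> means_tested]. Adds cond_2, age_verified, case_approved, means_tested.
Round 2: rule 11 [case_approved -> address_verified]; rule 14 [age_verified & means_tested -> income_below_cap]. Adds address_verified, income_below_cap.
Round 3: rule 4 [address_verified -> citizen]. Adds citizen.
Round 4: rule 9 [citizen -> priority_flag]. Adds priority_flag.
Round 5: rule 2 [resident & priority_flag -> enrolled_program]; rule 5 [priority_flag -> cond_5]; rule 13 [priority_flag & income_below_cap -> household_head]. Adds enrolled_program, cond_5, household_head.
Round 6: rule 8 [household_head -> exempt_fee]; rule 16 [priority_flag & enrolled_program -> has_valid_id]; rule 17 [enrolled_program & has_dependent -> cond_1]. Adds exempt_fee, has_valid_id, cond_1.
Round 7: rule 10 [has_dependent & exempt_fee -> cond_7]. Adds cond_7.
Closure: {address_verified, age_verified, application_complete, case_approved, citizen, cond_1, cond_2, cond_5, cond_7, enrolled_program, exempt_fee, has_dependent, has_valid_id, household_head, income_below_cap, means_tested, notify_finance, priority_flag, renewal_due, resident, tax_filed} — 21 facts.

21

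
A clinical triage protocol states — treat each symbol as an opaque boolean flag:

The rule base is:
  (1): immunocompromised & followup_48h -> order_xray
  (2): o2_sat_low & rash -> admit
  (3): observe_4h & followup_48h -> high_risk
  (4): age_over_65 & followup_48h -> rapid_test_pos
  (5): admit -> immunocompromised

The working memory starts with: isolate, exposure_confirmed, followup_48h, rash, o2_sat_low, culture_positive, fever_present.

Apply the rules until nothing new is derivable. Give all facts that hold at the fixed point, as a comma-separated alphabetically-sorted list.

admit, culture_positive, exposure_confirmed, fever_present, followup_48h, immunocompromised, isolate, o2_sat_low, order_xray, rash

[1] (2) [o2_sat_low & rash -> admit]. ⇒ new: admit.
[2] (5) [admit -> immunocompromised]. ⇒ new: immunocompromised.
[3] (1) [immunocompromised & followup_48h -> order_xray]. ⇒ new: order_xray.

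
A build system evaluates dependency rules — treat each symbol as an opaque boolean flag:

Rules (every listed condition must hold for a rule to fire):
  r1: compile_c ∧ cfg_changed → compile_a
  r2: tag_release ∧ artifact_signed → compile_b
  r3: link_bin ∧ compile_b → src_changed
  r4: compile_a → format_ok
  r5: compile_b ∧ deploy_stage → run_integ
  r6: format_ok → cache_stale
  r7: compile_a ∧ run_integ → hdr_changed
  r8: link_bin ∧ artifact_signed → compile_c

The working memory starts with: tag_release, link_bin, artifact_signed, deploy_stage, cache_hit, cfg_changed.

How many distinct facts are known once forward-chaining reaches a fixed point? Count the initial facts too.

14

Round 1 fires r2, r8, giving compile_b, compile_c.
Round 2 fires r1, r3, r5, giving compile_a, src_changed, run_integ.
Round 3 fires r4, r7, giving format_ok, hdr_changed.
Round 4 fires r6, giving cache_stale.
Closure: {artifact_signed, cache_hit, cache_stale, cfg_changed, compile_a, compile_b, compile_c, deploy_stage, format_ok, hdr_changed, link_bin, run_integ, src_changed, tag_release} — 14 facts.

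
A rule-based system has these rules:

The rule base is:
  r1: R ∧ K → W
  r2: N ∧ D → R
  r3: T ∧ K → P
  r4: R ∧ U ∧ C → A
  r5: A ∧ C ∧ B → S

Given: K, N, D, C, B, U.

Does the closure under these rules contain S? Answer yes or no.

yes

[1] r2 [N ∧ D → R]. ⇒ new: R.
[2] r1 [R ∧ K → W]; r4 [R ∧ U ∧ C → A]. ⇒ new: W, A.
[3] r5 [A ∧ C ∧ B → S]. ⇒ new: S.
S appears in round 3, so it is derivable.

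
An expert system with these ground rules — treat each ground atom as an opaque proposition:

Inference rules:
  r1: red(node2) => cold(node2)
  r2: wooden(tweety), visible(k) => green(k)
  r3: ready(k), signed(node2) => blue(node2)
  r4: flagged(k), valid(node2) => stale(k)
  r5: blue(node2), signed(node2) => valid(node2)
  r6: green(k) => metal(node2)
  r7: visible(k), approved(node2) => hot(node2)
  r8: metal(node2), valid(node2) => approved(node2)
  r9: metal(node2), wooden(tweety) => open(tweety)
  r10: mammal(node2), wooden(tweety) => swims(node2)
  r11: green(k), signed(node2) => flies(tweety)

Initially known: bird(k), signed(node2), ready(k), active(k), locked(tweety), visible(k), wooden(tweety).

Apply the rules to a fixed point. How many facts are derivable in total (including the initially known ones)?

Round 1: r2 [wooden(tweety), visible(k) => green(k)]; r3 [ready(k), signed(node2) => blue(node2)]. New: green(k), blue(node2).
Round 2: r5 [blue(node2), signed(node2) => valid(node2)]; r6 [green(k) => metal(node2)]; r11 [green(k), signed(node2) => flies(tweety)]. New: valid(node2), metal(node2), flies(tweety).
Round 3: r8 [metal(node2), valid(node2) => approved(node2)]; r9 [metal(node2), wooden(tweety) => open(tweety)]. New: approved(node2), open(tweety).
Round 4: r7 [visible(k), approved(node2) => hot(node2)]. New: hot(node2).
Closure: {active(k), approved(node2), bird(k), blue(node2), flies(tweety), green(k), hot(node2), locked(tweety), metal(node2), open(tweety), ready(k), signed(node2), valid(node2), visible(k), wooden(tweety)} — 15 facts.

15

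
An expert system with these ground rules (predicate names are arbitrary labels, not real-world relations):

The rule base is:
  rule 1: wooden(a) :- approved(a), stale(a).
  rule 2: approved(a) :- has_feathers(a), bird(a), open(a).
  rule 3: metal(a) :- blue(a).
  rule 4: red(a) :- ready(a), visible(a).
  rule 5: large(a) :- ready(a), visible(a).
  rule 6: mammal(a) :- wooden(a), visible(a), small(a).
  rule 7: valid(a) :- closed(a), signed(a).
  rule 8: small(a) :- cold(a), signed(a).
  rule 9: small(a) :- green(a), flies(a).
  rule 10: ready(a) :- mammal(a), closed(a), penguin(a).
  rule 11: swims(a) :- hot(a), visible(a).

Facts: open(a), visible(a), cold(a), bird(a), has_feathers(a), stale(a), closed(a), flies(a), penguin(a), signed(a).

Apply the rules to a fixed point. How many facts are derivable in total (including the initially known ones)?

Round 1 — rule 2, rule 7, rule 8, derive approved(a), valid(a), small(a).
Round 2 — rule 1, derive wooden(a).
Round 3 — rule 6, derive mammal(a).
Round 4 — rule 10, derive ready(a).
Round 5 — rule 4, rule 5, derive red(a), large(a).
Closure: {approved(a), bird(a), closed(a), cold(a), flies(a), has_feathers(a), large(a), mammal(a), open(a), penguin(a), ready(a), red(a), signed(a), small(a), stale(a), valid(a), visible(a), wooden(a)} — 18 facts.

18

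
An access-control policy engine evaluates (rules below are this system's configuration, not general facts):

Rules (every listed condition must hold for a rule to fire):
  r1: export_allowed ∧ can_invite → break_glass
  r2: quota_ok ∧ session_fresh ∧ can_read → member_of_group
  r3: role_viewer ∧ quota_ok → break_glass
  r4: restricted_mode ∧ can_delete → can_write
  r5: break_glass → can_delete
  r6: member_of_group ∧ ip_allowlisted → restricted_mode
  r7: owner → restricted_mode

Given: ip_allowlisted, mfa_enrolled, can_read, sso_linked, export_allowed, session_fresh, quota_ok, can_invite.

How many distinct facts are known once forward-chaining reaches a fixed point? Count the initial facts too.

[1] r1 [export_allowed ∧ can_invite → break_glass]; r2 [quota_ok ∧ session_fresh ∧ can_read → member_of_group]. ⇒ new: break_glass, member_of_group.
[2] r5 [break_glass → can_delete]; r6 [member_of_group ∧ ip_allowlisted → restricted_mode]. ⇒ new: can_delete, restricted_mode.
[3] r4 [restricted_mode ∧ can_delete → can_write]. ⇒ new: can_write.
Closure: {break_glass, can_delete, can_invite, can_read, can_write, export_allowed, ip_allowlisted, member_of_group, mfa_enrolled, quota_ok, restricted_mode, session_fresh, sso_linked} — 13 facts.

13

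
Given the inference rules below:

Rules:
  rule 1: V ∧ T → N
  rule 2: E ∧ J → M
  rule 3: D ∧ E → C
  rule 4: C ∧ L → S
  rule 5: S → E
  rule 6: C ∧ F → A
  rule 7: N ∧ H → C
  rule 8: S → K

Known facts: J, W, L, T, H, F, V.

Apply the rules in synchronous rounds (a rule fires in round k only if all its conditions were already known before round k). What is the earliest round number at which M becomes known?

5

Round 1: rule 1 [V ∧ T → N]. New: N.
Round 2: rule 7 [N ∧ H → C]. New: C.
Round 3: rule 4 [C ∧ L → S]; rule 6 [C ∧ F → A]. New: S, A.
Round 4: rule 5 [S → E]; rule 8 [S → K]. New: E, K.
Round 5: rule 2 [E ∧ J → M]. New: M.
M first appears in round 5.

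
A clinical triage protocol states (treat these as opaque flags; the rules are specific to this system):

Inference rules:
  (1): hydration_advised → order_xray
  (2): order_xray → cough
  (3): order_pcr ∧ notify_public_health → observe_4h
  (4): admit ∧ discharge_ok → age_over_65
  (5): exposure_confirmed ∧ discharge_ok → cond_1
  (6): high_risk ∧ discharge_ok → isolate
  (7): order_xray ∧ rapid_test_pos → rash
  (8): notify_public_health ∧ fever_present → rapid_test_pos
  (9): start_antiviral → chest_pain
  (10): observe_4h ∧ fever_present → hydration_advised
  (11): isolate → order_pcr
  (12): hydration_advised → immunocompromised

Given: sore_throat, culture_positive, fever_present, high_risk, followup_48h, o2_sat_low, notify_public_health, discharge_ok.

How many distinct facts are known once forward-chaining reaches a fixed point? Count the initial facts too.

Round 1: (6) [high_risk ∧ discharge_ok → isolate]; (8) [notify_public_health ∧ fever_present → rapid_test_pos]. Adds isolate, rapid_test_pos.
Round 2: (11) [isolate → order_pcr]. Adds order_pcr.
Round 3: (3) [order_pcr ∧ notify_public_health → observe_4h]. Adds observe_4h.
Round 4: (10) [observe_4h ∧ fever_present → hydration_advised]. Adds hydration_advised.
Round 5: (1) [hydration_advised → order_xray]; (12) [hydration_advised → immunocompromised]. Adds order_xray, immunocompromised.
Round 6: (2) [order_xray → cough]; (7) [order_xray ∧ rapid_test_pos → rash]. Adds cough, rash.
Closure: {cough, culture_positive, discharge_ok, fever_present, followup_48h, high_risk, hydration_advised, immunocompromised, isolate, notify_public_health, o2_sat_low, observe_4h, order_pcr, order_xray, rapid_test_pos, rash, sore_throat} — 17 facts.

17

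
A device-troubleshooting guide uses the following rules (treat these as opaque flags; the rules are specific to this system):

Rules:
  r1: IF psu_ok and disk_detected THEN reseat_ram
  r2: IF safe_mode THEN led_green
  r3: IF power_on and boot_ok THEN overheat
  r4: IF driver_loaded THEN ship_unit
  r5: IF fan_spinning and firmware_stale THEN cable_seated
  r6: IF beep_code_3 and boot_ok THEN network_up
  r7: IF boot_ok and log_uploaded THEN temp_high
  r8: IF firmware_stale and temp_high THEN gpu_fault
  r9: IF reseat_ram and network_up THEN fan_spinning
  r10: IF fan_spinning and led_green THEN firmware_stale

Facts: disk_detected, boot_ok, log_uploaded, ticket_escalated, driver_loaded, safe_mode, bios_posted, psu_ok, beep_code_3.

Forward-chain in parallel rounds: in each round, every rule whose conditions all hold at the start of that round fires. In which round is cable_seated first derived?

4

Round 1: r1 [IF psu_ok and disk_detected THEN reseat_ram]; r2 [IF safe_mode THEN led_green]; r4 [IF driver_loaded THEN ship_unit]; r6 [IF beep_code_3 and boot_ok THEN network_up]; r7 [IF boot_ok and log_uploaded THEN temp_high]. Adds reseat_ram, led_green, ship_unit, network_up, temp_high.
Round 2: r9 [IF reseat_ram and network_up THEN fan_spinning]. Adds fan_spinning.
Round 3: r10 [IF fan_spinning and led_green THEN firmware_stale]. Adds firmware_stale.
Round 4: r5 [IF fan_spinning and firmware_stale THEN cable_seated]; r8 [IF firmware_stale and temp_high THEN gpu_fault]. Adds cable_seated, gpu_fault.
cable_seated first appears in round 4.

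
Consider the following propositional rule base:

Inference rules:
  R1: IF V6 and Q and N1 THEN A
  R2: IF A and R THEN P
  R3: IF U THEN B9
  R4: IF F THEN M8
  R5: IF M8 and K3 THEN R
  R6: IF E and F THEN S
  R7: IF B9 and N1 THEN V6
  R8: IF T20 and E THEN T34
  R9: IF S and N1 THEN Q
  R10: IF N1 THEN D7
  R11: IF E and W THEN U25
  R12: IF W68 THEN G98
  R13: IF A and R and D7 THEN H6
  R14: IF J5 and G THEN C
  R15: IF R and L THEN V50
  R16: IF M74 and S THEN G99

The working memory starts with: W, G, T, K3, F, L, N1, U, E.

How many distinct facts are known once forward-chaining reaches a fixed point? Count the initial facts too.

21

Round 1 — R3, R4, R6, R10, R11, derive B9, M8, S, D7, U25.
Round 2 — R5, R7, R9, derive R, V6, Q.
Round 3 — R1, R15, derive A, V50.
Round 4 — R2, R13, derive P, H6.
Closure: {A, B9, D7, E, F, G, H6, K3, L, M8, N1, P, Q, R, S, T, U, U25, V50, V6, W} — 21 facts.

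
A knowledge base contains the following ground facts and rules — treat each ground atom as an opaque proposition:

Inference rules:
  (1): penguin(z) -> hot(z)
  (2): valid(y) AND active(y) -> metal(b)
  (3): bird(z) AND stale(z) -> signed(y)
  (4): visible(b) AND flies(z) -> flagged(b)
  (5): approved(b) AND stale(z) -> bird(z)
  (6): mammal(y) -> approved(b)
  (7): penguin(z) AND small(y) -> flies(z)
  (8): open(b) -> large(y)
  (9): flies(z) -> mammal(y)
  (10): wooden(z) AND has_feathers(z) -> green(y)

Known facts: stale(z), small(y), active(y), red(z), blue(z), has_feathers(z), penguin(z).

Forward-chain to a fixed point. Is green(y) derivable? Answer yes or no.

no

Round 1 — (1), (7), derive hot(z), flies(z).
Round 2 — (9), derive mammal(y).
Round 3 — (6), derive approved(b).
Round 4 — (5), derive bird(z).
Round 5 — (3), derive signed(y).
Fixed point reached. green(y) is concluded only by (10); (10) needs wooden(z) (never derived).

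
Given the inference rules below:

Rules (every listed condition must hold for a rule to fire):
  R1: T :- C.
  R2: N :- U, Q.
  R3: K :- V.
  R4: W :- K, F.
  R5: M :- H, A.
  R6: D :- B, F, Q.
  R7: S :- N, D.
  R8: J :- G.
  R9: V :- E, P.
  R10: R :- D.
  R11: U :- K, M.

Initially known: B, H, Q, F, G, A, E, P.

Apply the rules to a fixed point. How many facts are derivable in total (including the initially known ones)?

18

Round 1: R5 [M :- H, A.]; R6 [D :- B, F, Q.]; R8 [J :- G.]; R9 [V :- E, P.]. New: M, D, J, V.
Round 2: R3 [K :- V.]; R10 [R :- D.]. New: K, R.
Round 3: R4 [W :- K, F.]; R11 [U :- K, M.]. New: W, U.
Round 4: R2 [N :- U, Q.]. New: N.
Round 5: R7 [S :- N, D.]. New: S.
Closure: {A, B, D, E, F, G, H, J, K, M, N, P, Q, R, S, U, V, W} — 18 facts.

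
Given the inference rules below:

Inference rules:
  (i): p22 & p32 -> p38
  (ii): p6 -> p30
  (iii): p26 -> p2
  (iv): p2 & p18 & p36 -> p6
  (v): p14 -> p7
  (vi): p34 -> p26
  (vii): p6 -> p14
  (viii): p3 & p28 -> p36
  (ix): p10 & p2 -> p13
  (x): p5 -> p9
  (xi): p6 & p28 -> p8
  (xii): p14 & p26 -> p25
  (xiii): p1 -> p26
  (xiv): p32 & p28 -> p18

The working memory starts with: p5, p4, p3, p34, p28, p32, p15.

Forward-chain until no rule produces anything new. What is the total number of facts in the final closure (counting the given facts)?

Round 1: (vi) [p34 -> p26]; (viii) [p3 & p28 -> p36]; (x) [p5 -> p9]; (xiv) [p32 & p28 -> p18]. New: p26, p36, p9, p18.
Round 2: (iii) [p26 -> p2]. New: p2.
Round 3: (iv) [p2 & p18 & p36 -> p6]. New: p6.
Round 4: (ii) [p6 -> p30]; (vii) [p6 -> p14]; (xi) [p6 & p28 -> p8]. New: p30, p14, p8.
Round 5: (v) [p14 -> p7]; (xii) [p14 & p26 -> p25]. New: p7, p25.
Closure: {p14, p15, p18, p2, p25, p26, p28, p3, p30, p32, p34, p36, p4, p5, p6, p7, p8, p9} — 18 facts.

18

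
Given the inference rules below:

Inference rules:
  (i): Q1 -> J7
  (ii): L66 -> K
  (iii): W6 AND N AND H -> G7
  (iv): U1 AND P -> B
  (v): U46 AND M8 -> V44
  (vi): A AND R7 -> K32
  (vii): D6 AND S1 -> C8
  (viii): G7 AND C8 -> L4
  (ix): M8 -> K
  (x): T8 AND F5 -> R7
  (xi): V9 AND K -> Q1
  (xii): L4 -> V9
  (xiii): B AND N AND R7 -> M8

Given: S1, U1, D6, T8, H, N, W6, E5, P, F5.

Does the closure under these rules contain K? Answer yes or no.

Round 1 fires (iii), (iv), (vii), (x), giving G7, B, C8, R7.
Round 2 fires (viii), (xiii), giving L4, M8.
Round 3 fires (ix), (xii), giving K, V9.
Round 4 fires (xi), giving Q1.
Round 5 fires (i), giving J7.
K appears in round 3, so it is derivable.

yes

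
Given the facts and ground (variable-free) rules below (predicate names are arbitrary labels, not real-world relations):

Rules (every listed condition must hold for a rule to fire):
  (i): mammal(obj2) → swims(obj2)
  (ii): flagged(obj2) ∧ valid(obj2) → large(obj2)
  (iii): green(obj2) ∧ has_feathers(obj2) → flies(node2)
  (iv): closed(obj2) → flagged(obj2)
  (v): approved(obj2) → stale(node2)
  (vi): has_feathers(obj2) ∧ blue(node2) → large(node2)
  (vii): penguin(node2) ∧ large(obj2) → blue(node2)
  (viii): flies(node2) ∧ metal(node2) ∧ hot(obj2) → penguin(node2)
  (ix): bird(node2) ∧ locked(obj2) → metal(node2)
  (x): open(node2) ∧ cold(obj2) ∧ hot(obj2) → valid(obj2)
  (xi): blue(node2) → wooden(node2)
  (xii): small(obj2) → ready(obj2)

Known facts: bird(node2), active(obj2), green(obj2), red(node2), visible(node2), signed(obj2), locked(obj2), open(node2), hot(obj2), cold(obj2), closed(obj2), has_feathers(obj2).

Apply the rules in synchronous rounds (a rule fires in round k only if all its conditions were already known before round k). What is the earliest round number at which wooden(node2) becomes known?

4

Round 1 — (iii), (iv), (ix), (x), derive flies(node2), flagged(obj2), metal(node2), valid(obj2).
Round 2 — (ii), (viii), derive large(obj2), penguin(node2).
Round 3 — (vii), derive blue(node2).
Round 4 — (vi), (xi), derive large(node2), wooden(node2).
wooden(node2) first appears in round 4.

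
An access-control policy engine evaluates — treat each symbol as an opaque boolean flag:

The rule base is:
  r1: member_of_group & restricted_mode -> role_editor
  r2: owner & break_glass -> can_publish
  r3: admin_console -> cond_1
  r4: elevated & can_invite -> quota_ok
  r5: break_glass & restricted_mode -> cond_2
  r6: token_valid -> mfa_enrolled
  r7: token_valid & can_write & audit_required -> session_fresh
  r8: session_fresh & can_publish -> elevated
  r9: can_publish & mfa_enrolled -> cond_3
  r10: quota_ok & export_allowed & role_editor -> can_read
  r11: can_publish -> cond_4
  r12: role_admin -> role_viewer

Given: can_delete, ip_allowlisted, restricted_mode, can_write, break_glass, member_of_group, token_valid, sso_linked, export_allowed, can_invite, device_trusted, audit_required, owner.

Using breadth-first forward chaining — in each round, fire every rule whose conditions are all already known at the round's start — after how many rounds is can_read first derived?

4

Round 1: r1 [member_of_group & restricted_mode -> role_editor]; r2 [owner & break_glass -> can_publish]; r5 [break_glass & restricted_mode -> cond_2]; r6 [token_valid -> mfa_enrolled]; r7 [token_valid & can_write & audit_required -> session_fresh]. Adds role_editor, can_publish, cond_2, mfa_enrolled, session_fresh.
Round 2: r8 [session_fresh & can_publish -> elevated]; r9 [can_publish & mfa_enrolled -> cond_3]; r11 [can_publish -> cond_4]. Adds elevated, cond_3, cond_4.
Round 3: r4 [elevated & can_invite -> quota_ok]. Adds quota_ok.
Round 4: r10 [quota_ok & export_allowed & role_editor -> can_read]. Adds can_read.
can_read first appears in round 4.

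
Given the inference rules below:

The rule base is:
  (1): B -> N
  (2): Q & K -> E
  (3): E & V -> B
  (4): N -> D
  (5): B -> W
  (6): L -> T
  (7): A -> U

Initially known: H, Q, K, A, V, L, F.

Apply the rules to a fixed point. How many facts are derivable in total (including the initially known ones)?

14

Round 1 — (2), (6), (7), derive E, T, U.
Round 2 — (3), derive B.
Round 3 — (1), (5), derive N, W.
Round 4 — (4), derive D.
Closure: {A, B, D, E, F, H, K, L, N, Q, T, U, V, W} — 14 facts.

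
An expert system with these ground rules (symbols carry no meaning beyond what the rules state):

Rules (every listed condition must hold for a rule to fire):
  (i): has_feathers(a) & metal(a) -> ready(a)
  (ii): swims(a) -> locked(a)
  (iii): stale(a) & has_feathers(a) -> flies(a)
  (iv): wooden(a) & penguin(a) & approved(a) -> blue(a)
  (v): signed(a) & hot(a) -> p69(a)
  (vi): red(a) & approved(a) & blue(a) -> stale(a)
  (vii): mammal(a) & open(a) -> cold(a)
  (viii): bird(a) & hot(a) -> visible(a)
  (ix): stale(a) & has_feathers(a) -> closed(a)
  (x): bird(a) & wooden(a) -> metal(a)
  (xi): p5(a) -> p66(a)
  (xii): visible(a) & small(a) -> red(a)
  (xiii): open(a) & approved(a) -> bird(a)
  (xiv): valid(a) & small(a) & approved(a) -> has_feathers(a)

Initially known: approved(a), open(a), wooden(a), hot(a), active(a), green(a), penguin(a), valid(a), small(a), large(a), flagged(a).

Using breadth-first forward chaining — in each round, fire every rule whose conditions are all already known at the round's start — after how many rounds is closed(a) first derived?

Round 1 fires (iv), (xiii), (xiv), giving blue(a), bird(a), has_feathers(a).
Round 2 fires (viii), (x), giving visible(a), metal(a).
Round 3 fires (i), (xii), giving ready(a), red(a).
Round 4 fires (vi), giving stale(a).
Round 5 fires (iii), (ix), giving flies(a), closed(a).
closed(a) first appears in round 5.

5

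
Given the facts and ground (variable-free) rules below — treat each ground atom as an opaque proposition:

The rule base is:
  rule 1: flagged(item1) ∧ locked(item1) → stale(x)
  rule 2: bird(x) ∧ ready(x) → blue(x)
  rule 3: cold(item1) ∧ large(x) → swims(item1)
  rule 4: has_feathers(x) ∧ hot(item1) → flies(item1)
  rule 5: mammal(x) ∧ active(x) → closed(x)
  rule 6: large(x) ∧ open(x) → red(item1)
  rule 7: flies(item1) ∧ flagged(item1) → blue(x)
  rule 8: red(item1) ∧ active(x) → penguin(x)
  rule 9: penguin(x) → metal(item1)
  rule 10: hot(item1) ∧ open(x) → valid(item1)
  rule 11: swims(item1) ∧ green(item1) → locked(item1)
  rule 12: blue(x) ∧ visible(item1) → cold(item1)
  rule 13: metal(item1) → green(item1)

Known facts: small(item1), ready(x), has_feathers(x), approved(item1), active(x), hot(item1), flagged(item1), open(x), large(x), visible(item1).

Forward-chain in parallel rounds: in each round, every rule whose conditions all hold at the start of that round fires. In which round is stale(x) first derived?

6

Round 1 fires rule 4, rule 6, rule 10, giving flies(item1), red(item1), valid(item1).
Round 2 fires rule 7, rule 8, giving blue(x), penguin(x).
Round 3 fires rule 9, rule 12, giving metal(item1), cold(item1).
Round 4 fires rule 3, rule 13, giving swims(item1), green(item1).
Round 5 fires rule 11, giving locked(item1).
Round 6 fires rule 1, giving stale(x).
stale(x) first appears in round 6.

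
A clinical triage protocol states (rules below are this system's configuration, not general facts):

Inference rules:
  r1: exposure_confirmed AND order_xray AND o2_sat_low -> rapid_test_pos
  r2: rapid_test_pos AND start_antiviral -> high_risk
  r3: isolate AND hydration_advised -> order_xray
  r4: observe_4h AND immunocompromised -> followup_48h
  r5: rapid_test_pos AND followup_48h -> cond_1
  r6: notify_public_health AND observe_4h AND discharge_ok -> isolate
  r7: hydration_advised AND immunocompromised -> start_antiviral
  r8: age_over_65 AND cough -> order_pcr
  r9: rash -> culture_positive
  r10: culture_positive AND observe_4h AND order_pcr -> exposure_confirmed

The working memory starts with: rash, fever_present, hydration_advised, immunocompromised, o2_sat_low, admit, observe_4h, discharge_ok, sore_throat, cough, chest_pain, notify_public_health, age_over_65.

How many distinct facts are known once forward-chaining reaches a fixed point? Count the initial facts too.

23

Round 1 fires r4, r6, r7, r8, r9, giving followup_48h, isolate, start_antiviral, order_pcr, culture_positive.
Round 2 fires r3, r10, giving order_xray, exposure_confirmed.
Round 3 fires r1, giving rapid_test_pos.
Round 4 fires r2, r5, giving high_risk, cond_1.
Closure: {admit, age_over_65, chest_pain, cond_1, cough, culture_positive, discharge_ok, exposure_confirmed, fever_present, followup_48h, high_risk, hydration_advised, immunocompromised, isolate, notify_public_health, o2_sat_low, observe_4h, order_pcr, order_xray, rapid_test_pos, rash, sore_throat, start_antiviral} — 23 facts.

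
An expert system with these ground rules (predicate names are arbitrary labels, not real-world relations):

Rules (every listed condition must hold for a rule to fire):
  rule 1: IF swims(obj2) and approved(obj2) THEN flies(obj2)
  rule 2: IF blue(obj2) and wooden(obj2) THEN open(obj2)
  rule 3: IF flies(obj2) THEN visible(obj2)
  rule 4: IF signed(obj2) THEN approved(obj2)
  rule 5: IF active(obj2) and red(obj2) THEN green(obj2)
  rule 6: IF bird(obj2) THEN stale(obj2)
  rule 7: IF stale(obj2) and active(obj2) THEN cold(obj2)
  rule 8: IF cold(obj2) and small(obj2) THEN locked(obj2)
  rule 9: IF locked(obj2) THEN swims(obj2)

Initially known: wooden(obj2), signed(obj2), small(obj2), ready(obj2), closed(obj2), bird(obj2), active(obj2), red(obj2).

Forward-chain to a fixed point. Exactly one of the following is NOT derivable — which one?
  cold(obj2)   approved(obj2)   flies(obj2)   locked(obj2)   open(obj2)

Round 1: rule 4 [IF signed(obj2) THEN approved(obj2)]; rule 5 [IF active(obj2) and red(obj2) THEN green(obj2)]; rule 6 [IF bird(obj2) THEN stale(obj2)]. Adds approved(obj2), green(obj2), stale(obj2).
Round 2: rule 7 [IF stale(obj2) and active(obj2) THEN cold(obj2)]. Adds cold(obj2).
Round 3: rule 8 [IF cold(obj2) and small(obj2) THEN locked(obj2)]. Adds locked(obj2).
Round 4: rule 9 [IF locked(obj2) THEN swims(obj2)]. Adds swims(obj2).
Round 5: rule 1 [IF swims(obj2) and approved(obj2) THEN flies(obj2)]. Adds flies(obj2).
Round 6: rule 3 [IF flies(obj2) THEN visible(obj2)]. Adds visible(obj2).
Derived: flies(obj2) (round 5), cold(obj2) (round 2), approved(obj2) (round 1), locked(obj2) (round 3). open(obj2) never appears in any round.

open(obj2)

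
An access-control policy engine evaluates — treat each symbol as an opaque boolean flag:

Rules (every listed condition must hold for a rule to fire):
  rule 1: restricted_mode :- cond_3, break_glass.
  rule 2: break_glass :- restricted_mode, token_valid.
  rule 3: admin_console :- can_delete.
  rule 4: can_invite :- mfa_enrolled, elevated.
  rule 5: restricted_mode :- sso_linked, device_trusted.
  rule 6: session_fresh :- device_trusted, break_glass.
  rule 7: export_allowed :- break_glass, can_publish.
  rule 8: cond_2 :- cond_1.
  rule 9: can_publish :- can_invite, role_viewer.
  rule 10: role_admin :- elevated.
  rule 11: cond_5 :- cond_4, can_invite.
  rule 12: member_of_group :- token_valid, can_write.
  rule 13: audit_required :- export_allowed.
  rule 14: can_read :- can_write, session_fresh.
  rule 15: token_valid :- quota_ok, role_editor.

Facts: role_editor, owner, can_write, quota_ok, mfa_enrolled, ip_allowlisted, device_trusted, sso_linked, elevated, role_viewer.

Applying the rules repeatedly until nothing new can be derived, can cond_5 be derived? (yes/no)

no

Round 1: rule 4 [can_invite :- mfa_enrolled, elevated.]; rule 5 [restricted_mode :- sso_linked, device_trusted.]; rule 10 [role_admin :- elevated.]; rule 15 [token_valid :- quota_ok, role_editor.]. New: can_invite, restricted_mode, role_admin, token_valid.
Round 2: rule 2 [break_glass :- restricted_mode, token_valid.]; rule 9 [can_publish :- can_invite, role_viewer.]; rule 12 [member_of_group :- token_valid, can_write.]. New: break_glass, can_publish, member_of_group.
Round 3: rule 6 [session_fresh :- device_trusted, break_glass.]; rule 7 [export_allowed :- break_glass, can_publish.]. New: session_fresh, export_allowed.
Round 4: rule 13 [audit_required :- export_allowed.]; rule 14 [can_read :- can_write, session_fresh.]. New: audit_required, can_read.
Fixed point reached. cond_5 is concluded only by rule 11; rule 11 needs cond_4 (never derived).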